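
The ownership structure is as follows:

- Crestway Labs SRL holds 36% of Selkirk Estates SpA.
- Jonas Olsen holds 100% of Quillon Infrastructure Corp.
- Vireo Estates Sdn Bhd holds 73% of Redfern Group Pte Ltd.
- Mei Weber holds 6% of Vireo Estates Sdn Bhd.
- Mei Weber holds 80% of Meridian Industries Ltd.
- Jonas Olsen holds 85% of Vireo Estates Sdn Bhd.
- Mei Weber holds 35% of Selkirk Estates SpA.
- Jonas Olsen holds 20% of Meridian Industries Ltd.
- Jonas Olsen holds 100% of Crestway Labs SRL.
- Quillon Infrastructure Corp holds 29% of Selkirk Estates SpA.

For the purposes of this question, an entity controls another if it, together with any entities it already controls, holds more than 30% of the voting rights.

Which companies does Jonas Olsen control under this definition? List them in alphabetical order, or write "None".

Jonas holds 100% of Crestway, so Jonas controls Crestway.
Jonas holds 100% of Quillon, so Jonas controls Quillon.
Jonas holds 85% of Vireo, so Jonas controls Vireo.
Crestway and Quillon together hold 36% + 29% = 65% of Selkirk, so Jonas controls Selkirk.
Vireo holds 73% of Redfern, so Jonas controls Redfern.
No other company's threshold is met.

Crestway Labs SRL, Quillon Infrastructure Corp, Redfern Group Pte Ltd, Selkirk Estates SpA, Vireo Estates Sdn Bhd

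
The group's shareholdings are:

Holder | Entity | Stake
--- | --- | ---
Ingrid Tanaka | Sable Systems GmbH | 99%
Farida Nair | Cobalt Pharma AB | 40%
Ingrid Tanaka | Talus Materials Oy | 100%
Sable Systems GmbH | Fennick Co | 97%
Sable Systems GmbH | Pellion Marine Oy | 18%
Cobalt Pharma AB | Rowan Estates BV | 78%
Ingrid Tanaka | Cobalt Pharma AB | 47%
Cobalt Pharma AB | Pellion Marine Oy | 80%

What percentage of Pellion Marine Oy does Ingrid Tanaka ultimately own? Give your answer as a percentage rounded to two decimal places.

55.42%

Ingrid reaches Pellion along 2 paths.
Via Sable: 99% × 18% = 17.82%.
Via Cobalt: 47% × 80% = 37.6%.
Total: 17.82% + 37.6% = 55.42%.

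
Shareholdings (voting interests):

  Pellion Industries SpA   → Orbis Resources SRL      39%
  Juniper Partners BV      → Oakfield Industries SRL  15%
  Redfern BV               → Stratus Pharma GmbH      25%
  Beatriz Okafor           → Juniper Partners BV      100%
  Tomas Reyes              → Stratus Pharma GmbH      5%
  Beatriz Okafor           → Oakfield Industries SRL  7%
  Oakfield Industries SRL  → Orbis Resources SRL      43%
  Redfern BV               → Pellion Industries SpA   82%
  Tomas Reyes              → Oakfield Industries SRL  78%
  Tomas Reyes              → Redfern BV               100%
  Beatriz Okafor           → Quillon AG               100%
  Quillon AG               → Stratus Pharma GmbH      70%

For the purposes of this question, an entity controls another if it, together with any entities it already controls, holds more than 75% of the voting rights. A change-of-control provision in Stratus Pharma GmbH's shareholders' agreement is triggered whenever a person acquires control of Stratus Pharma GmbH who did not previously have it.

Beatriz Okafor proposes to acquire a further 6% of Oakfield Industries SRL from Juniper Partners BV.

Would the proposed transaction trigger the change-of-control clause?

No

The purchase adds only to Beatriz's holdings (Juniper's stake shrinks), so Beatriz is the only person who could newly come to control Stratus.
Beatriz holds 100% of Juniper, so Beatriz controls Juniper.
Beatriz holds 100% of Quillon, so Beatriz controls Quillon.
In Stratus, Beatriz's side holds only 70%, not > 75%.
So before the transaction, Beatriz does not control Stratus.
After the purchase, Beatriz's direct stake in Oakfield rises to 7% + 6% = 13%, and Juniper's stake falls to 9%.
Beatriz's side now holds 9% + 13% = 22% of Oakfield, not > 75%, so Beatriz still does not control Oakfield.
After the transaction, Beatriz's side holds 70% of Stratus, not > 75%, so Beatriz still does not control Stratus.
No new person acquires control, so the clause is not triggered.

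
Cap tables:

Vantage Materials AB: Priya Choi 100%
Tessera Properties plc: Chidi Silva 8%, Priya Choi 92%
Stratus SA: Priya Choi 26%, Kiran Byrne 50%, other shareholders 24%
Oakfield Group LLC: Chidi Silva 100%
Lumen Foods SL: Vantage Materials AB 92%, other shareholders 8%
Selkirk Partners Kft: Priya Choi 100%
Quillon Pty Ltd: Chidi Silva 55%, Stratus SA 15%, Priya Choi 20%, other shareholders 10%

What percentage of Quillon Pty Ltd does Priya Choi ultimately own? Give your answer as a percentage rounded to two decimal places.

Priya reaches Quillon along 2 paths.
Via Stratus: 26% × 15% = 3.9%.
Direct stake: 20% = 20%.
Total: 3.9% + 20% = 23.9%.
Rounded: 23.90%.

23.90%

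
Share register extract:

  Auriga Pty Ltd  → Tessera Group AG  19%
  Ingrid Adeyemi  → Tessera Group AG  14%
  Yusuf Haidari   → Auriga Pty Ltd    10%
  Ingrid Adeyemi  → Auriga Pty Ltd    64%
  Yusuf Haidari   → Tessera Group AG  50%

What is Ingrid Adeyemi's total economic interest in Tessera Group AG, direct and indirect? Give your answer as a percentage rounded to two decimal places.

26.16%

Ingrid reaches Tessera along 2 paths.
Direct stake: 14% = 14%.
Via Auriga: 64% × 19% = 12.16%.
Total: 14% + 12.16% = 26.16%.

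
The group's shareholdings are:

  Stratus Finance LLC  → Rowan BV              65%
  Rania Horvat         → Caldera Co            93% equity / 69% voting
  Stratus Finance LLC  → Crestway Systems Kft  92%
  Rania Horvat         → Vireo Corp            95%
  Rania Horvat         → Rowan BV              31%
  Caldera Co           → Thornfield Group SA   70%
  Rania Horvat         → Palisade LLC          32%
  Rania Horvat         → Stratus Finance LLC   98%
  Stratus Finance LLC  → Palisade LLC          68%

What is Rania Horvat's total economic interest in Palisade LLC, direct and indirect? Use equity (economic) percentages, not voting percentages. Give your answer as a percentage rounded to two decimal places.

98.64%

Rania reaches Palisade along 2 paths.
Via Stratus: 98% × 68% = 66.64%.
Direct stake: 32% = 32%.
Total: 66.64% + 32% = 98.64%.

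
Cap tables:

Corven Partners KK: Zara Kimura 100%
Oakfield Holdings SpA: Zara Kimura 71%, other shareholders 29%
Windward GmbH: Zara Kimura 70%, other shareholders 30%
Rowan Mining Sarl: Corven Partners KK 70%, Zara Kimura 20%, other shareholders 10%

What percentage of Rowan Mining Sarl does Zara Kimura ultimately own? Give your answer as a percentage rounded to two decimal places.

Zara reaches Rowan along 2 paths.
Via Corven: 100% × 70% = 70%.
Direct stake: 20% = 20%.
Total: 70% + 20% = 90%.
Rounded: 90.00%.

90.00%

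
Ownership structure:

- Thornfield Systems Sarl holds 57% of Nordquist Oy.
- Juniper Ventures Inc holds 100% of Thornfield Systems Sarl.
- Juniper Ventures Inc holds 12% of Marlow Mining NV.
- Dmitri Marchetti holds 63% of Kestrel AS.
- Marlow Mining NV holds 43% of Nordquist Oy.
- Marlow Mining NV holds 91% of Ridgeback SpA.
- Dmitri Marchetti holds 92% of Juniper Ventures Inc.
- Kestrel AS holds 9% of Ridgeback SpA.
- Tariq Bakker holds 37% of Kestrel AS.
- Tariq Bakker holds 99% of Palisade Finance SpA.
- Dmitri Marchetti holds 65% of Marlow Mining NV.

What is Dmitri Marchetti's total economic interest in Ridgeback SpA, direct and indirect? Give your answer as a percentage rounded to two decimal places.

74.87%

Dmitri reaches Ridgeback along 3 paths.
Via Kestrel: 63% × 9% = 5.67%.
Via Marlow: 65% × 91% = 59.15%.
Via Juniper → Marlow: 92% × 12% × 91% = 10.0464%.
Total: 5.67% + 59.15% + 10.0464% = 74.8664%.
Rounded: 74.87%.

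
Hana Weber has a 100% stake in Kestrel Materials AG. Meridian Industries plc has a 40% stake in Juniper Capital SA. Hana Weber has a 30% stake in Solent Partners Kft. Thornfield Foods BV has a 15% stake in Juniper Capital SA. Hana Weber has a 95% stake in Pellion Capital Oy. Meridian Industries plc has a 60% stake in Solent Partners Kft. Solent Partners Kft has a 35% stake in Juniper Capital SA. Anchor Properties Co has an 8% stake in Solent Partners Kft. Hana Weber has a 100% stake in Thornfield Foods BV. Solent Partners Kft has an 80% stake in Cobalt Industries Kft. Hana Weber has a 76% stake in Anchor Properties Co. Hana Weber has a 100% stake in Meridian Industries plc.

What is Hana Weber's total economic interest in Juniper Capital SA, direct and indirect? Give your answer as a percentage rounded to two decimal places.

88.63%

Hana reaches Juniper along 5 paths.
Via Meridian: 100% × 40% = 40%.
Via Thornfield: 100% × 15% = 15%.
Via Solent: 30% × 35% = 10.5%.
Via Anchor → Solent: 76% × 8% × 35% = 2.128%.
Via Meridian → Solent: 100% × 60% × 35% = 21%.
Total: 40% + 15% + 10.5% + 2.128% + 21% = 88.628%.
Rounded: 88.63%.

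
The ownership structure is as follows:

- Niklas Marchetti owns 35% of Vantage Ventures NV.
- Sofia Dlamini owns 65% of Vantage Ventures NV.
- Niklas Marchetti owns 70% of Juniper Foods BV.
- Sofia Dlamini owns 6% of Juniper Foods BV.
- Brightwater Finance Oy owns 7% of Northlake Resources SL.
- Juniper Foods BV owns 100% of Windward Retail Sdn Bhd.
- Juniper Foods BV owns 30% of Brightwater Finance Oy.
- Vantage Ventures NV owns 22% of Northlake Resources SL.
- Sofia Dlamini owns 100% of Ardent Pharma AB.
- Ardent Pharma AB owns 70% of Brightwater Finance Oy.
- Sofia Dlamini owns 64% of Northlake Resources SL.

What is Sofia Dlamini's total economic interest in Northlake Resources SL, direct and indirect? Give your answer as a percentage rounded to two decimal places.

Sofia reaches Northlake along 4 paths.
Via Vantage: 65% × 22% = 14.3%.
Direct stake: 64% = 64%.
Via Juniper → Brightwater: 6% × 30% × 7% = 0.126%.
Via Ardent → Brightwater: 100% × 70% × 7% = 4.9%.
Total: 14.3% + 64% + 0.126% + 4.9% = 83.326%.
Rounded: 83.33%.

83.33%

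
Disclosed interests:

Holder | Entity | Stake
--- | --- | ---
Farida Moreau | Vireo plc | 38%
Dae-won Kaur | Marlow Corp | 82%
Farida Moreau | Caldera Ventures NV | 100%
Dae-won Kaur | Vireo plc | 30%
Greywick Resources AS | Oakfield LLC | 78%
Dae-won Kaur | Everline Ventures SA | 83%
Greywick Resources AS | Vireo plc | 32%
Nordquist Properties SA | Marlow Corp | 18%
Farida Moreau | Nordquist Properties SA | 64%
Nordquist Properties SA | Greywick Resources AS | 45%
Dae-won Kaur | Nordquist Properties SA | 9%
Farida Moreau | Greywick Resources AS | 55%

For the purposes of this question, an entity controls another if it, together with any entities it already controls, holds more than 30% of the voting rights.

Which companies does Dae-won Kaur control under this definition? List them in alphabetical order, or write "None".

Dae-won holds 83% of Everline, so Dae-won controls Everline.
Dae-won holds 82% of Marlow, so Dae-won controls Marlow.
No other company's threshold is met.

Everline Ventures SA, Marlow Corp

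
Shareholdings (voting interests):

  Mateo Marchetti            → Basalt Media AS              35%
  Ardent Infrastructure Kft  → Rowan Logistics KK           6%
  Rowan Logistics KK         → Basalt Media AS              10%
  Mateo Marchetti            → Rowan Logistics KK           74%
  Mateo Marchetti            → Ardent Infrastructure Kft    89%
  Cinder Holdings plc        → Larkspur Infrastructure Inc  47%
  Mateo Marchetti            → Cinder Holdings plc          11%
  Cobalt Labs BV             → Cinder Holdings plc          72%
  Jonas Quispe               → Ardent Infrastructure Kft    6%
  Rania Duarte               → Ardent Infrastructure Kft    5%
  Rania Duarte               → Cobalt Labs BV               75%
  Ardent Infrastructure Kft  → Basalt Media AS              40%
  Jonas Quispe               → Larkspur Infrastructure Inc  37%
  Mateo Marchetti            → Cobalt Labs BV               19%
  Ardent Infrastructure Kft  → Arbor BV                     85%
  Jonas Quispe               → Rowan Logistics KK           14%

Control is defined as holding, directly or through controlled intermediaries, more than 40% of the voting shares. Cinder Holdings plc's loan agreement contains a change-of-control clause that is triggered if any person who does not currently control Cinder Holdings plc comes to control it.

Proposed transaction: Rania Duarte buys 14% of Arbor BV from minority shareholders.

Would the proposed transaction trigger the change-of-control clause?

The purchase changes only Rania's holdings, so Rania is the only person who could newly come to control Cinder.
Rania holds 75% of Cobalt, so Rania controls Cobalt.
Cobalt holds 72% of Cinder, so Rania controls Cinder.
So Rania already controls Cinder before the transaction.
After the purchase, Rania holds 14% of Arbor directly.
Rania controlled Cinder already, so this is not a new person acquiring control; every other person's position is unchanged or reduced.
No new person acquires control, so the clause is not triggered.

No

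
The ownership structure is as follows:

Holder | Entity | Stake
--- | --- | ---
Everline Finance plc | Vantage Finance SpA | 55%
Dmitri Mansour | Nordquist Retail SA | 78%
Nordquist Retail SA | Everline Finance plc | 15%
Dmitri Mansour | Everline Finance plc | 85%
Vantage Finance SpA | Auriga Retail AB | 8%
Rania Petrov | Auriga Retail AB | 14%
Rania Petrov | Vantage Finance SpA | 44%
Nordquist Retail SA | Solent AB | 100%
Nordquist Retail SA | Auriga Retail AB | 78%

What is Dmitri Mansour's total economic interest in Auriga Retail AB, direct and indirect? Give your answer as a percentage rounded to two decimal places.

65.09%

Dmitri reaches Auriga along 3 paths.
Via Nordquist → Everline → Vantage: 78% × 15% × 55% × 8% = 0.5148%.
Via Everline → Vantage: 85% × 55% × 8% = 3.74%.
Via Nordquist: 78% × 78% = 60.84%.
Total: 0.5148% + 3.74% + 60.84% = 65.0948%.
Rounded: 65.09%.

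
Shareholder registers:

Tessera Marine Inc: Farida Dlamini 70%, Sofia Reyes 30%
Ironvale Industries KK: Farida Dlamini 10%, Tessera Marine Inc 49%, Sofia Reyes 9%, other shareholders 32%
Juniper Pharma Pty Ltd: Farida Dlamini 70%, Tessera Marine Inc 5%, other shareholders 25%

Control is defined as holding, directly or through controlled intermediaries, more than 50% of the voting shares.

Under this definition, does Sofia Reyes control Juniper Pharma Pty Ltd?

No

Sofia's largest direct stake is 30% in Tessera, which does not meet the threshold, so Sofia controls no company.
Neither Sofia nor any entity Sofia controls holds any voting interest in Juniper.
So Sofia does not control Juniper.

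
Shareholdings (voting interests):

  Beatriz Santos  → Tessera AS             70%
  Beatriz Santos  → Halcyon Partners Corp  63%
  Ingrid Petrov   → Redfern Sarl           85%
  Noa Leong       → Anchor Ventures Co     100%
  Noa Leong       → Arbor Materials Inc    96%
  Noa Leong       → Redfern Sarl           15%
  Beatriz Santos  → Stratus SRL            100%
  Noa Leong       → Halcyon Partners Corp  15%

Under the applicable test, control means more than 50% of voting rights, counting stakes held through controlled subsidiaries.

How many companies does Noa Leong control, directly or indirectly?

2

Noa holds 96% of Arbor, so Noa controls Arbor.
Noa holds 100% of Anchor, so Noa controls Anchor.
No other company's threshold is met.
Noa controls 2 companies.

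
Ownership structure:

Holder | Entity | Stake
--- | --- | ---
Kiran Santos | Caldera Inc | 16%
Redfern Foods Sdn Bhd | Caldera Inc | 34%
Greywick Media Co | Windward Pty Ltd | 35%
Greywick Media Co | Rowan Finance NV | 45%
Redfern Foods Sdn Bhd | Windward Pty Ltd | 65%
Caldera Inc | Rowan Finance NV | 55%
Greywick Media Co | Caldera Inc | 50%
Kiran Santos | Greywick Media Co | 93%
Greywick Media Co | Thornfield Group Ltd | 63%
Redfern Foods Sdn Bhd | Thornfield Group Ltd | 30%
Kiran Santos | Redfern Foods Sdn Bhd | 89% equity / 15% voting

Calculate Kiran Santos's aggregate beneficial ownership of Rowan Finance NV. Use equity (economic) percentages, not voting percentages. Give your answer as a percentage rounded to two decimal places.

Kiran reaches Rowan along 4 paths.
Via Redfern → Caldera: 89% × 34% × 55% = 16.643%.
Via Caldera: 16% × 55% = 8.8%.
Via Greywick → Caldera: 93% × 50% × 55% = 25.575%.
Via Greywick: 93% × 45% = 41.85%.
Total: 16.643% + 8.8% + 25.575% + 41.85% = 92.868%.
Rounded: 92.87%.

92.87%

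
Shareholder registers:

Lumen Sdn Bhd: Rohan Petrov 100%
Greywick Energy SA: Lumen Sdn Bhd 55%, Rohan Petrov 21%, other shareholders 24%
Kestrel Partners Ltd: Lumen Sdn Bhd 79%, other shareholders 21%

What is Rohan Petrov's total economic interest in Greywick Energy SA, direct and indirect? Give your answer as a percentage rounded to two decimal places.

76.00%

Rohan reaches Greywick along 2 paths.
Via Lumen: 100% × 55% = 55%.
Direct stake: 21% = 21%.
Total: 55% + 21% = 76%.
Rounded: 76.00%.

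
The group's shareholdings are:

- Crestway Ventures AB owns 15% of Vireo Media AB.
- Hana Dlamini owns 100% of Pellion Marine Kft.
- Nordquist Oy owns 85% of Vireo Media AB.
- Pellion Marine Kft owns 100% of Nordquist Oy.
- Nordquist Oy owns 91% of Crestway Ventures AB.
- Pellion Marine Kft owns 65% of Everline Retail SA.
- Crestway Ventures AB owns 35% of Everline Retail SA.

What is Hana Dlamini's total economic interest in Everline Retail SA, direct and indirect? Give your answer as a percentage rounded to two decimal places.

96.85%

Hana reaches Everline along 2 paths.
Via Pellion: 100% × 65% = 65%.
Via Pellion → Nordquist → Crestway: 100% × 100% × 91% × 35% = 31.85%.
Total: 65% + 31.85% = 96.85%.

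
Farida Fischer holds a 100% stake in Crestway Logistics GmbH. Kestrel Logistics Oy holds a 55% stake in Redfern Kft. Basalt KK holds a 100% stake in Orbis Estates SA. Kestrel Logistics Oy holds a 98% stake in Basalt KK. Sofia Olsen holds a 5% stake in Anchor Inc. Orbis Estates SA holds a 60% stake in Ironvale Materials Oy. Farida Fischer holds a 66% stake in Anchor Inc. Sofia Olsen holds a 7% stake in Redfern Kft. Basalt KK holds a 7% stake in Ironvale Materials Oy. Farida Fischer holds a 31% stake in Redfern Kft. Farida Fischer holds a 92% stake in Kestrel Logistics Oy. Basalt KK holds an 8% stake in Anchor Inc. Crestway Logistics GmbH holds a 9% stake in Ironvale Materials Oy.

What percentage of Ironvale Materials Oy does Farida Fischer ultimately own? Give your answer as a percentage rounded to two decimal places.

Farida reaches Ironvale along 3 paths.
Via Kestrel → Basalt → Orbis: 92% × 98% × 100% × 60% = 54.096%.
Via Kestrel → Basalt: 92% × 98% × 7% = 6.3112%.
Via Crestway: 100% × 9% = 9%.
Total: 54.096% + 6.3112% + 9% = 69.4072%.
Rounded: 69.41%.

69.41%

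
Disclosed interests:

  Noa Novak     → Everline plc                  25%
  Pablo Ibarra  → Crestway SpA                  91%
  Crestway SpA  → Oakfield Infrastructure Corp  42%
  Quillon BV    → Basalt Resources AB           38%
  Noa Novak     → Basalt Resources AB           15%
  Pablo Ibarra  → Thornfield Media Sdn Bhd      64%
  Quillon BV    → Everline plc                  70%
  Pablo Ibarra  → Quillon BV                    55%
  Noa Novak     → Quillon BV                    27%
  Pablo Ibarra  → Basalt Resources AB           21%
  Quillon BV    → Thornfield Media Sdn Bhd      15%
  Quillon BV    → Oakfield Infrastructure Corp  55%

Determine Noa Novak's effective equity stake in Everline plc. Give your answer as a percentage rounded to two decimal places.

Noa reaches Everline along 2 paths.
Direct stake: 25% = 25%.
Via Quillon: 27% × 70% = 18.9%.
Total: 25% + 18.9% = 43.9%.
Rounded: 43.90%.

43.90%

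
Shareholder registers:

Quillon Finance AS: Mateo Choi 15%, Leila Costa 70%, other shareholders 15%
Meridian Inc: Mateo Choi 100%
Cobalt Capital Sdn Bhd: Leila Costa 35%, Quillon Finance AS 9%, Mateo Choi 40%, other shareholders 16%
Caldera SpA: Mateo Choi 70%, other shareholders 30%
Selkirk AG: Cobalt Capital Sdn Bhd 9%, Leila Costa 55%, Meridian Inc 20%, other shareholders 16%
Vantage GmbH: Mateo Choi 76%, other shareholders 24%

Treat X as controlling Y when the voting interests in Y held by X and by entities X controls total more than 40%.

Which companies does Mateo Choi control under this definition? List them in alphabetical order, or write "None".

Mateo holds 100% of Meridian, so Mateo controls Meridian.
Mateo holds 70% of Caldera, so Mateo controls Caldera.
Mateo holds 76% of Vantage, so Mateo controls Vantage.
No other company's threshold is met.

Caldera SpA, Meridian Inc, Vantage GmbH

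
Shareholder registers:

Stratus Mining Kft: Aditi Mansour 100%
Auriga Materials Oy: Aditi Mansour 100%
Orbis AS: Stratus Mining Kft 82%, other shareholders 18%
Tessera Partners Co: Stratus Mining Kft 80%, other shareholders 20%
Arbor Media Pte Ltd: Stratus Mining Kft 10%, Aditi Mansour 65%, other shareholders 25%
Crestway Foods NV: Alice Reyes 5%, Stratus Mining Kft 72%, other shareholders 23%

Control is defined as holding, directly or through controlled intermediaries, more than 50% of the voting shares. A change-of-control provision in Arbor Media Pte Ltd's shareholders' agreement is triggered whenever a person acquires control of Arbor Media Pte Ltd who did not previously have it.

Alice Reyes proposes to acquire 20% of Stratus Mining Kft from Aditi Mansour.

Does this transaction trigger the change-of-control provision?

The purchase adds only to Alice's holdings (Aditi's stake shrinks), so Alice is the only person who could newly come to control Arbor.
Alice's largest direct stake is 5% in Crestway, which does not meet the threshold, so Alice controls no company.
Neither Alice nor any entity Alice controls holds any voting interest in Arbor.
So before the transaction, Alice does not control Arbor.
After the purchase, Alice holds 20% of Stratus directly, and Aditi's stake falls to 80%.
Alice's side now holds 20% of Stratus, not > 50%, so Alice still does not control Stratus.
After the transaction, neither Alice nor any entity Alice controls holds a voting interest in Arbor, so Alice still does not control it.
No new person acquires control, so the clause is not triggered.

No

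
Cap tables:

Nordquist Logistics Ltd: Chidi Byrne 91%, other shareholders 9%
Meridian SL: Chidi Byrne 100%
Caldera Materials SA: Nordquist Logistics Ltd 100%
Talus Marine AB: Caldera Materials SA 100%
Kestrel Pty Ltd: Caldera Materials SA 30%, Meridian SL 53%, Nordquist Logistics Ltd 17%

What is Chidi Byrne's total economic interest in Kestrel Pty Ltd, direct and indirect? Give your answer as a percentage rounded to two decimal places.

Chidi reaches Kestrel along 3 paths.
Via Nordquist → Caldera: 91% × 100% × 30% = 27.3%.
Via Meridian: 100% × 53% = 53%.
Via Nordquist: 91% × 17% = 15.47%.
Total: 27.3% + 53% + 15.47% = 95.77%.

95.77%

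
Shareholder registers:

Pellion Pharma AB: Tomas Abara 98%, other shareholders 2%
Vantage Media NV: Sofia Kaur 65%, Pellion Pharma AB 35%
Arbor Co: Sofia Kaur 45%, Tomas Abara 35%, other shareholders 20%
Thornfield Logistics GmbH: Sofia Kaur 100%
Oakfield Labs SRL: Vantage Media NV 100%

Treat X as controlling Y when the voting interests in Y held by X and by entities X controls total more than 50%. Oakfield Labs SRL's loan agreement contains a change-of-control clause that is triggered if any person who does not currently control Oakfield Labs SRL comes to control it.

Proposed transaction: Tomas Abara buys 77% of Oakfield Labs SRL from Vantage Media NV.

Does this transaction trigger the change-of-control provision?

The purchase adds only to Tomas's holdings (Vantage's stake shrinks), so Tomas is the only person who could newly come to control Oakfield.
Tomas holds 98% of Pellion, so Tomas controls Pellion.
Neither Tomas nor any entity Tomas controls holds any voting interest in Oakfield.
So before the transaction, Tomas does not control Oakfield.
After the purchase, Tomas holds 77% of Oakfield directly, and Vantage's stake falls to 23%.
Tomas holds 77% of Oakfield, so Tomas controls Oakfield.
Tomas did not control Oakfield before and does after, so the clause is triggered.

Yes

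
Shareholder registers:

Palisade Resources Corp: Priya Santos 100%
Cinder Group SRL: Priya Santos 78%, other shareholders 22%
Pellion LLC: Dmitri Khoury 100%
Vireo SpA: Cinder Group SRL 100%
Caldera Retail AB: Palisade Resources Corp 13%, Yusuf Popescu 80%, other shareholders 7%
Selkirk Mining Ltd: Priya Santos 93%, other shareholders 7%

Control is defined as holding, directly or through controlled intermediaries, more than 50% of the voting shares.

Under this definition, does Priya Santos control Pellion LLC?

Priya holds 100% of Palisade, so Priya controls Palisade.
Priya holds 78% of Cinder, so Priya controls Cinder.
Cinder holds 100% of Vireo, so Priya controls Vireo.
Priya holds 93% of Selkirk, so Priya controls Selkirk.
Neither Priya nor any entity Priya controls holds any voting interest in Pellion.
So Priya does not control Pellion.

No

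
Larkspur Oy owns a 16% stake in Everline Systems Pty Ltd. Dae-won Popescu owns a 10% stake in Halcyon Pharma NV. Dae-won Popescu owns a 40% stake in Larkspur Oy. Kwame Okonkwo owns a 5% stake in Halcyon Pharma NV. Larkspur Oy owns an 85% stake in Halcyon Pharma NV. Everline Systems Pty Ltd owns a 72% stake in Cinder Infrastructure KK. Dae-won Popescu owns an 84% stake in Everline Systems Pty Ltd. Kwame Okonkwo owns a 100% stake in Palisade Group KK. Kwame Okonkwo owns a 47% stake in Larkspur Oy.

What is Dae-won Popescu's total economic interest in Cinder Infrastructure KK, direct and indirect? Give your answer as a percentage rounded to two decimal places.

Dae-won reaches Cinder along 2 paths.
Via Larkspur → Everline: 40% × 16% × 72% = 4.608%.
Via Everline: 84% × 72% = 60.48%.
Total: 4.608% + 60.48% = 65.088%.
Rounded: 65.09%.

65.09%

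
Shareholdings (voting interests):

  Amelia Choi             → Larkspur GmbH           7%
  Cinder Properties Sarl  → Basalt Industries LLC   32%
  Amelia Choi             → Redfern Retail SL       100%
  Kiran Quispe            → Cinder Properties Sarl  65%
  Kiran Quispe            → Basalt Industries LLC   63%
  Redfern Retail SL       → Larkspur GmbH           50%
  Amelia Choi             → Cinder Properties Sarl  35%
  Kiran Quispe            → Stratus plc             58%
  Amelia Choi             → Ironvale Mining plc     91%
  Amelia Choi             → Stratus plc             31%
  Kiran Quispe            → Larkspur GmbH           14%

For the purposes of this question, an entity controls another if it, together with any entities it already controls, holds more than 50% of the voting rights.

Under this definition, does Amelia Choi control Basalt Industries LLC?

Amelia holds 91% of Ironvale, so Amelia controls Ironvale.
Amelia holds 100% of Redfern, so Amelia controls Redfern.
Amelia and Redfern together hold 7% + 50% = 57% of Larkspur, so Amelia controls Larkspur.
Neither Amelia nor any entity Amelia controls holds any voting interest in Basalt.
So Amelia does not control Basalt.

No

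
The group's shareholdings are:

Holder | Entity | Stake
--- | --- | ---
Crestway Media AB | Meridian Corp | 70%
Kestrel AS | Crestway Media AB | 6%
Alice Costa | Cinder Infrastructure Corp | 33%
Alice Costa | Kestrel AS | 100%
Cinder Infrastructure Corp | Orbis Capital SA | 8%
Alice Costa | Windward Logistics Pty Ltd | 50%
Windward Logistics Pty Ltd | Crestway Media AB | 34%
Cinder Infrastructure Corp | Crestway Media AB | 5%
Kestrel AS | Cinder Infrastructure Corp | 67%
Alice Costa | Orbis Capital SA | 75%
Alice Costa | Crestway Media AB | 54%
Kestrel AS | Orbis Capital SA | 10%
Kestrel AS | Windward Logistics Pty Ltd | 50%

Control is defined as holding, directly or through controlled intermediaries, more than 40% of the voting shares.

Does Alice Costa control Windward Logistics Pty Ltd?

Alice holds 100% of Kestrel, so Alice controls Kestrel.
Kestrel and Alice together hold 50% + 50% = 100% of Windward, so Alice controls Windward.

Yes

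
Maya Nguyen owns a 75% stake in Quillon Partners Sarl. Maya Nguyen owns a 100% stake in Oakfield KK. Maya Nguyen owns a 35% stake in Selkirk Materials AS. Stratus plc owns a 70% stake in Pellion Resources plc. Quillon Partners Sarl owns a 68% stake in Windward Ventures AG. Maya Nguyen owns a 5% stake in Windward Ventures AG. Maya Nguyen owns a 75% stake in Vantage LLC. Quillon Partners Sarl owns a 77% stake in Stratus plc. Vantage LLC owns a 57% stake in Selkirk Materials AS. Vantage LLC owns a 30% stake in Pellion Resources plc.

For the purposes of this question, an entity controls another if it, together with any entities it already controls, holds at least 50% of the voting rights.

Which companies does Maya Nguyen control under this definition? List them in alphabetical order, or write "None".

Oakfield KK, Pellion Resources plc, Quillon Partners Sarl, Selkirk Materials AS, Stratus plc, Vantage LLC, Windward Ventures AG

Maya holds 100% of Oakfield, so Maya controls Oakfield.
Maya holds 75% of Quillon, so Maya controls Quillon.
Maya holds 75% of Vantage, so Maya controls Vantage.
Quillon holds 77% of Stratus, so Maya controls Stratus.
Maya and Vantage together hold 35% + 57% = 92% of Selkirk, so Maya controls Selkirk.
Stratus and Vantage together hold 70% + 30% = 100% of Pellion, so Maya controls Pellion.
Quillon and Maya together hold 68% + 5% = 73% of Windward, so Maya controls Windward.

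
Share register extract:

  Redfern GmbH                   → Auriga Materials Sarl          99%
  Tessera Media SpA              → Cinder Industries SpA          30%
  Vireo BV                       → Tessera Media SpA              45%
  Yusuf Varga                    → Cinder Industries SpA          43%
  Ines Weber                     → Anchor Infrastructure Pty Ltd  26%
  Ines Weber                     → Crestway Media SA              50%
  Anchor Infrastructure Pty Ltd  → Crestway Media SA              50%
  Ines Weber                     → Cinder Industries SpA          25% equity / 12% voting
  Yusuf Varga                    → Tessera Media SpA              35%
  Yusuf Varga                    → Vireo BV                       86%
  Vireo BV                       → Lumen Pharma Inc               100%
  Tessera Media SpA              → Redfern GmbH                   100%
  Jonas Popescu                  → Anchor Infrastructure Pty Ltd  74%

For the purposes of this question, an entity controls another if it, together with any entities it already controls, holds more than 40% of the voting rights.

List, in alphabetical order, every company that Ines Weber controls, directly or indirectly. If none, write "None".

Ines holds 50% of Crestway, so Ines controls Crestway.
No other company's threshold is met.

Crestway Media SA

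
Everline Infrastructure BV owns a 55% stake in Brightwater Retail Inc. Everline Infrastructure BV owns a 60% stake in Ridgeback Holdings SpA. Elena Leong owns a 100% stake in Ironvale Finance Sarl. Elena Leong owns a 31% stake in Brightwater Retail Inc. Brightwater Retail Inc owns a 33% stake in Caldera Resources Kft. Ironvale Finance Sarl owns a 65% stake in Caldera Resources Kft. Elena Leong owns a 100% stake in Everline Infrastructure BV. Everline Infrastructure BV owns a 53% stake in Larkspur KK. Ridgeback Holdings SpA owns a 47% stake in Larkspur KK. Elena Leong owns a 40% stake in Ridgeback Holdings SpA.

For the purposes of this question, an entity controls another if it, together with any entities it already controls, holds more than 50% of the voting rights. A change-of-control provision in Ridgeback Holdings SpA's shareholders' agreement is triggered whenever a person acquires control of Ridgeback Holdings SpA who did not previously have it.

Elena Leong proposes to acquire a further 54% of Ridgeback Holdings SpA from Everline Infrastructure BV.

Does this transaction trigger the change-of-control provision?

The purchase adds only to Elena's holdings (Everline's stake shrinks), so Elena is the only person who could newly come to control Ridgeback.
Elena holds 100% of Everline, so Elena controls Everline.
Everline and Elena together hold 60% + 40% = 100% of Ridgeback, so Elena controls Ridgeback.
So Elena already controls Ridgeback before the transaction.
After the purchase, Elena's direct stake in Ridgeback rises to 40% + 54% = 94%, and Everline's stake falls to 6%.
Elena controlled Ridgeback already, so this is not a new person acquiring control; every other person's position is unchanged or reduced.
No new person acquires control, so the clause is not triggered.

No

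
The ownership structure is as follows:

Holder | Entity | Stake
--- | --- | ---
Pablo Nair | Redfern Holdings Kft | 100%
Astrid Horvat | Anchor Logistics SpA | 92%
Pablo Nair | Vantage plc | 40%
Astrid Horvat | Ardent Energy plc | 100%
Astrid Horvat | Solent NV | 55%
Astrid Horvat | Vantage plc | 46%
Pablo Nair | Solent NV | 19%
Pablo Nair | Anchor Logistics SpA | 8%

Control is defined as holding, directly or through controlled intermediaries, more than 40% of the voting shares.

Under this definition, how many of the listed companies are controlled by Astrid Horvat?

4

Astrid holds 55% of Solent, so Astrid controls Solent.
Astrid holds 100% of Ardent, so Astrid controls Ardent.
Astrid holds 92% of Anchor, so Astrid controls Anchor.
Astrid holds 46% of Vantage, so Astrid controls Vantage.
No other company's threshold is met.
Astrid controls 4 companies.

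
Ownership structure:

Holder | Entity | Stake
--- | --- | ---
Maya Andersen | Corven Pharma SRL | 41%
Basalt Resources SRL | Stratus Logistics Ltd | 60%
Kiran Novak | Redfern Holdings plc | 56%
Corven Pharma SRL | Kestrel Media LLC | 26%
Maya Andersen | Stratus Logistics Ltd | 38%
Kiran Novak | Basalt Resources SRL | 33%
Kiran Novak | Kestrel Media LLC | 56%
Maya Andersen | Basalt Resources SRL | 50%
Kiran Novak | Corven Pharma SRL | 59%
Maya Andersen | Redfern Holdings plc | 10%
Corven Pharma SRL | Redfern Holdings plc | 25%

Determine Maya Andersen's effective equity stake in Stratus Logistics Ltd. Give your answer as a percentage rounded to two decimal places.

68.00%

Maya reaches Stratus along 2 paths.
Via Basalt: 50% × 60% = 30%.
Direct stake: 38% = 38%.
Total: 30% + 38% = 68%.
Rounded: 68.00%.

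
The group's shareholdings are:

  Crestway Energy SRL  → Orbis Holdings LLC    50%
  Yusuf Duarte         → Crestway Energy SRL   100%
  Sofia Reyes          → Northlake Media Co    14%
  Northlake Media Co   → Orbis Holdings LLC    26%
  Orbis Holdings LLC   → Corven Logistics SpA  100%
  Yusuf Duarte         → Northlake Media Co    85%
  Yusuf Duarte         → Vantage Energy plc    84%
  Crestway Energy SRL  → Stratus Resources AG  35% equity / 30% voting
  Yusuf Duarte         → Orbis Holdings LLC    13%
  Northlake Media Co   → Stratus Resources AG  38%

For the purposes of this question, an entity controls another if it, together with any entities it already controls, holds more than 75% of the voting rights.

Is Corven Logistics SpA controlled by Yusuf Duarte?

Yusuf holds 100% of Crestway, so Yusuf controls Crestway.
Yusuf holds 85% of Northlake, so Yusuf controls Northlake.
Northlake and Crestway and Yusuf together hold 26% + 50% + 13% = 89% of Orbis, so Yusuf controls Orbis.
Orbis holds 100% of Corven, so Yusuf controls Corven.

Yes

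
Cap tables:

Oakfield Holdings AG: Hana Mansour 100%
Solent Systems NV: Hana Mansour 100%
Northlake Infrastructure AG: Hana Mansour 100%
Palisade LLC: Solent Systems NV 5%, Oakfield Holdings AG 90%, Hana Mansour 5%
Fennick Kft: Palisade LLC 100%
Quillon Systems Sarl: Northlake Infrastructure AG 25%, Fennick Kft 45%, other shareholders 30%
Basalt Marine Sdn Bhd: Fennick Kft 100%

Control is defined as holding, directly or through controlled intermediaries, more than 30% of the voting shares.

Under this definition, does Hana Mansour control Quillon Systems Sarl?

Hana holds 100% of Oakfield, so Hana controls Oakfield.
Hana holds 100% of Solent, so Hana controls Solent.
Solent and Oakfield and Hana together hold 5% + 90% + 5% = 100% of Palisade, so Hana controls Palisade.
Palisade holds 100% of Fennick, so Hana controls Fennick.
Hana holds 100% of Northlake, so Hana controls Northlake.
Northlake and Fennick together hold 25% + 45% = 70% of Quillon, so Hana controls Quillon.

Yes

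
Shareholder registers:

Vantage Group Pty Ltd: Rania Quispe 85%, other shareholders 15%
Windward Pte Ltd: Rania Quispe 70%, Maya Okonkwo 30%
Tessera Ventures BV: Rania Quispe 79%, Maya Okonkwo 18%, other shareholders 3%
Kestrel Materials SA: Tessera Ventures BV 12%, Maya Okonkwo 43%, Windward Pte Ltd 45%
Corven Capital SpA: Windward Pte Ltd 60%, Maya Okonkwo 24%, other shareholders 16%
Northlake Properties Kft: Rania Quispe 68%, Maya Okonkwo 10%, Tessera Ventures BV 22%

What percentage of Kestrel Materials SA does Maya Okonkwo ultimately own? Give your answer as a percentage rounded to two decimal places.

Maya reaches Kestrel along 3 paths.
Via Tessera: 18% × 12% = 2.16%.
Direct stake: 43% = 43%.
Via Windward: 30% × 45% = 13.5%.
Total: 2.16% + 43% + 13.5% = 58.66%.

58.66%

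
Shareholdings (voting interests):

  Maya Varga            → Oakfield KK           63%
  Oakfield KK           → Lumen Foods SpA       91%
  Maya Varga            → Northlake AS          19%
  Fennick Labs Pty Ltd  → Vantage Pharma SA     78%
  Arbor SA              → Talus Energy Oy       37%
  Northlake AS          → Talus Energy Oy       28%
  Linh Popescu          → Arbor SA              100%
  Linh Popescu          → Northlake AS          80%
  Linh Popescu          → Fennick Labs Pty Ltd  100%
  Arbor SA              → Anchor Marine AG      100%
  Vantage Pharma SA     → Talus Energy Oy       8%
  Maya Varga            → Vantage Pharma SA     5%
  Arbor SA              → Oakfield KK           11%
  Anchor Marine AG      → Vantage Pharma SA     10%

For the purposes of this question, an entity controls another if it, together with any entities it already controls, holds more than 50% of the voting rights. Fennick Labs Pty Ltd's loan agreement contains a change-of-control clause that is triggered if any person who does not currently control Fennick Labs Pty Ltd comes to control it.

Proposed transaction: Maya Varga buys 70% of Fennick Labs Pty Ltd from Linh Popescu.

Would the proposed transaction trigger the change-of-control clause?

The purchase adds only to Maya's holdings (Linh's stake shrinks), so Maya is the only person who could newly come to control Fennick.
Maya holds 63% of Oakfield, so Maya controls Oakfield.
Oakfield holds 91% of Lumen, so Maya controls Lumen.
Neither Maya nor any entity Maya controls holds any voting interest in Fennick.
So before the transaction, Maya does not control Fennick.
After the purchase, Maya holds 70% of Fennick directly, and Linh's stake falls to 30%.
Maya holds 70% of Fennick, so Maya controls Fennick.
Maya did not control Fennick before and does after, so the clause is triggered.

Yes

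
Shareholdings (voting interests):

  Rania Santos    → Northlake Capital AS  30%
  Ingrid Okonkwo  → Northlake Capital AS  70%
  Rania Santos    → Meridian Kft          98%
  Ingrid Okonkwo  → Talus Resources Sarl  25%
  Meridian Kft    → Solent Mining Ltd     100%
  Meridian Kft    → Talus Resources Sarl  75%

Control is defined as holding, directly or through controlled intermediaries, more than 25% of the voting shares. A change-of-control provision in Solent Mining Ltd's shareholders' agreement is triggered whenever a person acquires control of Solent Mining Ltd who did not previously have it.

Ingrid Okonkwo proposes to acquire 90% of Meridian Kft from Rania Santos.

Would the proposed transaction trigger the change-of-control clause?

Yes

The purchase adds only to Ingrid's holdings (Rania's stake shrinks), so Ingrid is the only person who could newly come to control Solent.
Ingrid holds 70% of Northlake, so Ingrid controls Northlake.
Neither Ingrid nor any entity Ingrid controls holds any voting interest in Solent.
So before the transaction, Ingrid does not control Solent.
After the purchase, Ingrid holds 90% of Meridian directly, and Rania's stake falls to 8%.
Ingrid holds 90% of Meridian, so Ingrid controls Meridian.
Meridian holds 100% of Solent, so Ingrid controls Solent.
Ingrid did not control Solent before and does after, so the clause is triggered.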